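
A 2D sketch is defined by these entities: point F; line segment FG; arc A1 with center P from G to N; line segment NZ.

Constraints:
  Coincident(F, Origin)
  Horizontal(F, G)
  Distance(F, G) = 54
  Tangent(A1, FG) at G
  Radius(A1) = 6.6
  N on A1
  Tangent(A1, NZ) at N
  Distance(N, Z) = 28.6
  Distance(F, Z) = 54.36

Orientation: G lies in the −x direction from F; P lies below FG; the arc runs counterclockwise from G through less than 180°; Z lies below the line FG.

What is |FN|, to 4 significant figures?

60.27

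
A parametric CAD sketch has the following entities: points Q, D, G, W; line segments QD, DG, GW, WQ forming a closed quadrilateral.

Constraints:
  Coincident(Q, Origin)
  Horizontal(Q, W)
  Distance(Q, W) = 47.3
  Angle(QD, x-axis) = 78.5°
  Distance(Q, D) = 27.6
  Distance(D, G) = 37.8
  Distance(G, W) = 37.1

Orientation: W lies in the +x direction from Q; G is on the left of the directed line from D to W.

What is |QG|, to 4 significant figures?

55.82

Checks: |DG| = 37.80 ✓; |GW| = 37.10 ✓.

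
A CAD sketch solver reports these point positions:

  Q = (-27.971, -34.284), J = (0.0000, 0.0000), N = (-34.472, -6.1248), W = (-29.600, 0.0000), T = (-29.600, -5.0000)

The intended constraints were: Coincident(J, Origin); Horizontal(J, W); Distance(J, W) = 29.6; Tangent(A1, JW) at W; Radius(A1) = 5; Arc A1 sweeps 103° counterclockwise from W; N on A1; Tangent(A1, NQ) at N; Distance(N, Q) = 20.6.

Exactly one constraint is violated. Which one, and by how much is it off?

Distance(N, Q) = 20.6 — off by 8.30.

J = (0.00, 0.00) ✓; J.y = 0.00, W.y = 0.00 ✓; |JW| = 29.60 ✓; ∠(TW, WJ) = 90.00° ✓; |TW| = 5.000 ✓; bearing(T→N) − bearing(T→W) = 103.0° ✓; |TN| = 5.000 ✓; ∠(TN, NQ) = 90.00° ✓; |NQ| = 28.90 ✗.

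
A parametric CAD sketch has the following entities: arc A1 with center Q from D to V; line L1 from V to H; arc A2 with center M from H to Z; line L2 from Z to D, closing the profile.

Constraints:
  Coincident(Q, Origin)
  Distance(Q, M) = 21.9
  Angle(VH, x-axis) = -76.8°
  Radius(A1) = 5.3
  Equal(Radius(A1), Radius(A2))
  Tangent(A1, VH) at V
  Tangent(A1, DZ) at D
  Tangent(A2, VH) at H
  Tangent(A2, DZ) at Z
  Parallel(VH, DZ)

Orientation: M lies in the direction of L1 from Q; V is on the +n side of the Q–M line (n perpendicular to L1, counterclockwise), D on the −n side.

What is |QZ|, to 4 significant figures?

22.53

Tangency of A1 to both parallel lines with radius 5.3 puts V and D at Q ± 5.3·n: V = (5.160, 1.210), D = (-5.160, -1.210). Equal radii place H and Z the same way about M: H = M + 5.3·n = (10.16, -20.11), Z = M − 5.3·n = (-0.1591, -22.53). Then |QZ| = |Z − Q| = 22.53.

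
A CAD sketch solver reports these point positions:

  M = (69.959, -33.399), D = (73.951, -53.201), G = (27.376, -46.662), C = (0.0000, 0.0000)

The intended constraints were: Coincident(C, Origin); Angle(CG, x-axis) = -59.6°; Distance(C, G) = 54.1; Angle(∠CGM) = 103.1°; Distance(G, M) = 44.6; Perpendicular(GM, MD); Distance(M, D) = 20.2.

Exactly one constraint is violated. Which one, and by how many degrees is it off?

Perpendicular(GM, MD) — off by 5.90°.

C = (0.00, 0.00) ✓; CG at -59.60° ✓; |CG| = 54.10 ✓; ∠CGM = 103.1° ✓; |GM| = 44.60 ✓; ∠(GM, MD) = 95.90° ✗; |MD| = 20.20 ✓.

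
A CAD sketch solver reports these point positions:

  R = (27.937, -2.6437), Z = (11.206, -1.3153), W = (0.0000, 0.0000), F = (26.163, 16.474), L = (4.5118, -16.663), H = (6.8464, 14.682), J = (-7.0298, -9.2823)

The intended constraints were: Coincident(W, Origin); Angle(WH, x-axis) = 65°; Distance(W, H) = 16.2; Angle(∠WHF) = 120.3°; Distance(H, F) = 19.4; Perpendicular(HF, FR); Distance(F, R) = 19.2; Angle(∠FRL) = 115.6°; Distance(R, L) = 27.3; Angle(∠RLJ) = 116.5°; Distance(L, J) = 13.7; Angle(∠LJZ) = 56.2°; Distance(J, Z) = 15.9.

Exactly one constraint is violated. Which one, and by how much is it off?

Distance(J, Z) = 15.9 — off by 4.00.

W = (0.00, 0.00) ✓; WH at 65.00° ✓; |WH| = 16.20 ✓; ∠WHF = 120.3° ✓; |HF| = 19.40 ✓; ∠(HF, FR) = 90.00° ✓; |FR| = 19.20 ✓; ∠FRL = 115.6° ✓; |RL| = 27.30 ✓; ∠RLJ = 116.5° ✓; |LJ| = 13.70 ✓; ∠LJZ = 56.20° ✓; |JZ| = 19.90 ✗.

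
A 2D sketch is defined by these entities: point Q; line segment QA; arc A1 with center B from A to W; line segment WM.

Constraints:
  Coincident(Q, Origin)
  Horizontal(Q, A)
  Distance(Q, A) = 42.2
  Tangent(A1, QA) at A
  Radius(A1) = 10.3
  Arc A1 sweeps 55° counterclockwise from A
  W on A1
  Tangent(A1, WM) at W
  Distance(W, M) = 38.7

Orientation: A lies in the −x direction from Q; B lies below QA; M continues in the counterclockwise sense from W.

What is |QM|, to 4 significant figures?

81.29

Q is at the origin; QA is horizontal with |QA| = 42.2 and A on the −x side, so A = (-42.20, 0.000). Tangency of A1 to QA means the radius BA is perpendicular to QA, so B = A + (0, -10.3) = (-42.20, -10.30). On A1, A sits at bearing 90° from B; a 55° counterclockwise sweep puts W at bearing 145°, so W = B + 10.3·(cos 145°, sin 145°) = (-50.64, -4.392). Tangency of A1 to WM means the radius BW is perpendicular to WM, so WM runs along (−sin 145°, cos 145°); with |WM| = 38.7, M = (-72.83, -36.09). Then |QM| = |M − Q| = 81.29.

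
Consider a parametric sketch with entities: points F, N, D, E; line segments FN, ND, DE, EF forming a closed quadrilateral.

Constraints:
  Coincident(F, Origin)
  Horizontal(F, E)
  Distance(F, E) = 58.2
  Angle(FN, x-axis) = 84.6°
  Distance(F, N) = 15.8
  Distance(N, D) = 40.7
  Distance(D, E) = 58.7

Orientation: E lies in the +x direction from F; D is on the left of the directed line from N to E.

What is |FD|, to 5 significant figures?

54.896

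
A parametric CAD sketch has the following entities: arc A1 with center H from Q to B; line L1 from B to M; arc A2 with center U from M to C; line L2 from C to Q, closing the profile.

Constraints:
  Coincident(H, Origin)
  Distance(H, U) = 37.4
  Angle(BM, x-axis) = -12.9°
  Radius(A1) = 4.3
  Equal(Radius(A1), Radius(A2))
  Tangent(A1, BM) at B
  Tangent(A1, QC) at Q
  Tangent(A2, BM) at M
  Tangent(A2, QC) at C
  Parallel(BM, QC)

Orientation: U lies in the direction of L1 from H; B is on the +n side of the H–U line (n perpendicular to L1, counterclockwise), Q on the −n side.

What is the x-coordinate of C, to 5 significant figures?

35.496

Tangency of A1 to both parallel lines with radius 4.3 puts B and Q at H ± 4.3·n: B = (0.95998, 4.1915), Q = (-0.95998, -4.1915). Equal radii place M and C the same way about U: M = U + 4.3·n = (37.416, -4.1581), C = U − 4.3·n = (35.496, -12.541). So C.x = 35.496.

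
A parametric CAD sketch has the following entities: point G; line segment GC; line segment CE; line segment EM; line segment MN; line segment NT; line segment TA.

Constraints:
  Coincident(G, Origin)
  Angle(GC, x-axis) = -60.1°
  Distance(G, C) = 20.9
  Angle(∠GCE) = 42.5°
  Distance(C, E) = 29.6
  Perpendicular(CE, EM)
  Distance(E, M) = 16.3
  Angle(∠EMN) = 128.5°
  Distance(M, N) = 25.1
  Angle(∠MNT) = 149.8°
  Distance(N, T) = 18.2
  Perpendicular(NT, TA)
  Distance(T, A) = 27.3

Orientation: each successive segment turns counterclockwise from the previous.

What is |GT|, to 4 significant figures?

31.11

G is at the origin; GC runs at -60.1° with length 20.9, so C = (10.42, -18.12). ∠GCE = 42.5° gives CE at 77.40° from the x-axis; with |CE| = 29.6, E = (16.88, 10.77). CE is perpendicular to EM, so EM runs at 167.4°; with |EM| = 16.3, M = (0.9680, 14.32). ∠EMN = 128.5° gives MN at -141.1° from the x-axis; with |MN| = 25.1, N = (-18.57, -1.437). ∠MNT = 149.8° gives NT at -110.9° from the x-axis; with |NT| = 18.2, T = (-25.06, -18.44). Then |GT| = |T − G| = 31.11.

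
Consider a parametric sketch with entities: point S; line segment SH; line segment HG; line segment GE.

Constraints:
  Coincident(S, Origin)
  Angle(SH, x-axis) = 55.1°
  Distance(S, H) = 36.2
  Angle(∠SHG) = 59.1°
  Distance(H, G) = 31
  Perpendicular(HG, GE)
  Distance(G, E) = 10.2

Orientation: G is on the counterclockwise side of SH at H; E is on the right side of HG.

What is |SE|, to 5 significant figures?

43.088

∠SHG = 59.1°, so HG runs at 55.1° + (180° − 59.1°) = 176.00° from the x-axis; with |HG| = 31.0, G = H + 31.0·(cos 176.00°, sin 176.00°) = (-10.213, 31.852). HG is perpendicular to GE; with |GE| = 10.2 on the right of HG, E = G + 10.2·(0.069756, 0.99756) = (-9.5013, 42.027). Then |SE| = |E − S| = 43.088.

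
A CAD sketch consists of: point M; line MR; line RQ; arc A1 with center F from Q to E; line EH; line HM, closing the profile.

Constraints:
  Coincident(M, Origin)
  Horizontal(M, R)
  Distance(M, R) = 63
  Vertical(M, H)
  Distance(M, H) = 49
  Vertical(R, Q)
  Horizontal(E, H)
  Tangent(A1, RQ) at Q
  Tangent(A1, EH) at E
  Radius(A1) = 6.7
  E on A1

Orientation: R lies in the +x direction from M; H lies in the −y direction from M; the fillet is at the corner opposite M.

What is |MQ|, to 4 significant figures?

75.88

M is at the origin; MR is horizontal with |MR| = 63.0 and R on the +x side, so R = (63.00, 0.000). M and H share the same x with |MH| = 49.0 and H on the −y side, so H = (0.000, -49.00). The virtual corner opposite M is at (63.00, -49.00). The tangent condition forces FQ to be normal to RQ and A1 meets EH tangentially, so FE is at right angles to EH, with radius 6.7, so the center F sits 6.7 in from both sides at F = (56.30, -42.30). That places the tangent points at Q = (63.00, -42.30) on RQ and E = (56.30, -49.00) on EH. Then |MQ| = |Q − M| = 75.88.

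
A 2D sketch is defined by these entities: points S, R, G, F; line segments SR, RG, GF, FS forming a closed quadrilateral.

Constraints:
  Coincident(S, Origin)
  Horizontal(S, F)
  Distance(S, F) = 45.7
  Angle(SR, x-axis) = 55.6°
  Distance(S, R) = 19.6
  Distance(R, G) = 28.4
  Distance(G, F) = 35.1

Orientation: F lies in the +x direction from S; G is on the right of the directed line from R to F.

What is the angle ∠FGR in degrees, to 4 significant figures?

73.15°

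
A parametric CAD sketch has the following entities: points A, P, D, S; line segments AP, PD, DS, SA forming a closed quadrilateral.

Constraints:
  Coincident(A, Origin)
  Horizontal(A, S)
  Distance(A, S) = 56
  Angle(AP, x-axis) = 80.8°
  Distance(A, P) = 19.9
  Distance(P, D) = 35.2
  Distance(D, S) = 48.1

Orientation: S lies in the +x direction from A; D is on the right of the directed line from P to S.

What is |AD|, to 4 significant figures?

18.03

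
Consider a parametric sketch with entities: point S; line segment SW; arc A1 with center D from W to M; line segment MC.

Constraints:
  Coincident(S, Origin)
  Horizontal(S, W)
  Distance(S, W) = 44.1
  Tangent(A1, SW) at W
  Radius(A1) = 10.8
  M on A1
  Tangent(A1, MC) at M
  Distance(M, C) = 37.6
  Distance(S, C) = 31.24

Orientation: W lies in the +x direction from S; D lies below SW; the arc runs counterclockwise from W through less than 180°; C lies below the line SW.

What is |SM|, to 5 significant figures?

36.620

S is at the origin; S and W share the same y with |SW| = 44.1 and W on the +x side, so W = (44.100, 0.0000). A1 meets SW tangentially, so DW is at right angles to SW, so D = W + (0, -10.8) = (44.100, -10.800). Since DM ⟂ MC (tangency), |DC| = √(10.8² + 37.6²) = 39.120 regardless of where M sits on A1. So C lies on both circle(S, 31.24) and circle(D, 39.120); the below-SW intersection is C = (9.8235, -29.655). M is the foot of the tangent from C: M = (36.484, -3.1421).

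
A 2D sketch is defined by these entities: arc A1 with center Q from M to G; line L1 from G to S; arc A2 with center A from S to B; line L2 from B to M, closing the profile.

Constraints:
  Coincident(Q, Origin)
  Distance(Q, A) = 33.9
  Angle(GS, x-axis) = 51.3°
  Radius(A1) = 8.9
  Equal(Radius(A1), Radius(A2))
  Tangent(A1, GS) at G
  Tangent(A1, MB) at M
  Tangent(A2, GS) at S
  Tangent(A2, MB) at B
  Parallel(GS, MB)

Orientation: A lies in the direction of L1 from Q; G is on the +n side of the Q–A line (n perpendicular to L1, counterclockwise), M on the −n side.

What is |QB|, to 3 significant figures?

35.0

The slot axis is L1's direction at 51.3°, so u = (cos 51.3°, sin 51.3°) = (0.625, 0.780) and n = (−sin 51.3°, cos 51.3°) = (-0.780, 0.625). Q is at the origin and A lies 33.9 along u from Q, so A = 33.9·u = (21.2, 26.5). Tangency of A1 to both parallel lines with radius 8.9 puts G and M at Q ± 8.9·n: G = (-6.95, 5.56), M = (6.95, -5.56). Equal radii place S and B the same way about A: S = A + 8.9·n = (14.2, 32.0), B = A − 8.9·n = (28.1, 20.9). Then |QB| = |B − Q| = 35.0.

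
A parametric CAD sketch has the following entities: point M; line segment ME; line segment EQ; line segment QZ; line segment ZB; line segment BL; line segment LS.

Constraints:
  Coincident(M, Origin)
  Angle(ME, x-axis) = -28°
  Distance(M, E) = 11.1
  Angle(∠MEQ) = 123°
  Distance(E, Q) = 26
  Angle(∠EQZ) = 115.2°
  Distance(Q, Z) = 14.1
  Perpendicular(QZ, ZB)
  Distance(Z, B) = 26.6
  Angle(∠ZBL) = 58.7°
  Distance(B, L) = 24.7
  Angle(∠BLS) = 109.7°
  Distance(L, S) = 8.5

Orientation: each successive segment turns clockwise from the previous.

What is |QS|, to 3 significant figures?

7.59

M is at the origin; ME runs at -28.0° with length 11.1, so E = (9.80, -5.21). ∠MEQ = 123.0° gives EQ at -85.0° from the x-axis; with |EQ| = 26.0, Q = (12.1, -31.1). ∠EQZ = 115.2° gives QZ at -150° from the x-axis; with |QZ| = 14.1, Z = (-0.120, -38.2). The perpendicularity gives ZB at right angles to QZ, so ZB runs at 120°; with |ZB| = 26.6, B = (-13.5, -15.2). ∠ZBL = 58.7° gives BL at -1.10° from the x-axis; with |BL| = 24.7, L = (11.2, -15.7). ∠BLS = 109.7° gives LS at -71.4° from the x-axis; with |LS| = 8.5, S = (13.9, -23.7). Then |QS| = |S − Q| = 7.59.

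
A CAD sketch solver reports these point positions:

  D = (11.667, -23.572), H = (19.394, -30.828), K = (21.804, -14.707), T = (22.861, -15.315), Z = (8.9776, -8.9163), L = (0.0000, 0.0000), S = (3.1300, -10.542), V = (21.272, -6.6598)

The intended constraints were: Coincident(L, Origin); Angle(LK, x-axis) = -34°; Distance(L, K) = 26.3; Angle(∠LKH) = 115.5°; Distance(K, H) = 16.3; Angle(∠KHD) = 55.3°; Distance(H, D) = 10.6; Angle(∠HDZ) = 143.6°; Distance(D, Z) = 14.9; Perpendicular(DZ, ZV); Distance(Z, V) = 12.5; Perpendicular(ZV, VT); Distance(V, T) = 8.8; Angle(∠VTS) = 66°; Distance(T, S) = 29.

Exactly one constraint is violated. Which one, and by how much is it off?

Distance(T, S) = 29 — off by 8.70.

L = (0.00, 0.00) ✓; LK at -34.00° ✓; |LK| = 26.30 ✓; ∠LKH = 115.5° ✓; |KH| = 16.30 ✓; ∠KHD = 55.30° ✓; |HD| = 10.60 ✓; ∠HDZ = 143.6° ✓; |DZ| = 14.90 ✓; ∠(DZ, ZV) = 90.00° ✓; |ZV| = 12.50 ✓; ∠(ZV, VT) = 90.00° ✓; |VT| = 8.800 ✓; ∠VTS = 66.00° ✓; |TS| = 20.30 ✗.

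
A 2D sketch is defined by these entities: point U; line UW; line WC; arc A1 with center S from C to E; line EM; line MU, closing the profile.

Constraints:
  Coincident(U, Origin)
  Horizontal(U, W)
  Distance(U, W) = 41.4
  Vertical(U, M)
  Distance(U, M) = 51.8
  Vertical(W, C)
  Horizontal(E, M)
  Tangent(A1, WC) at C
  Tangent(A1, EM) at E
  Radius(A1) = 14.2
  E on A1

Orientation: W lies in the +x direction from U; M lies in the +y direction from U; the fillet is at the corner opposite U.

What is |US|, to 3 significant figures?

46.4

U is at the origin; U and W share the same y with |UW| = 41.4 and W on the +x side, so W = (41.4, 0.00). UM is vertical with |UM| = 51.8 and M on the +y side, so M = (0.00, 51.8). The virtual corner opposite U is at (41.4, 51.8). Tangency of A1 to WC means the radius SC is perpendicular to WC and the tangent condition forces SE to be normal to EM, with radius 14.2, so the center S sits 14.2 in from both sides at S = (27.2, 37.6). Then |US| = |S − U| = 46.4.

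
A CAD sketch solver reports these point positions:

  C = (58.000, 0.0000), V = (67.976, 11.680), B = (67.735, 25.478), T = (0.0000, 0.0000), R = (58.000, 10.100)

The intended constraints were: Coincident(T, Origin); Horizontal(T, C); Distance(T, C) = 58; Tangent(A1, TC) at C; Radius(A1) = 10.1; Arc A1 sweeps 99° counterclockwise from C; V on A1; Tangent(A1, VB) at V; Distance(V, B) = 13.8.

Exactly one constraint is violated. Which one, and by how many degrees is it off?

Tangent(A1, VB) at V — off by 8.00°.

T = (0.00, 0.00) ✓; T.y = 0.00, C.y = 0.00 ✓; |TC| = 58.00 ✓; ∠(RC, CT) = 90.00° ✓; |RC| = 10.10 ✓; bearing(R→V) − bearing(R→C) = 99.00° ✓; |RV| = 10.10 ✓; ∠(RV, VB) = 98.00° ✗; |VB| = 13.80 ✓.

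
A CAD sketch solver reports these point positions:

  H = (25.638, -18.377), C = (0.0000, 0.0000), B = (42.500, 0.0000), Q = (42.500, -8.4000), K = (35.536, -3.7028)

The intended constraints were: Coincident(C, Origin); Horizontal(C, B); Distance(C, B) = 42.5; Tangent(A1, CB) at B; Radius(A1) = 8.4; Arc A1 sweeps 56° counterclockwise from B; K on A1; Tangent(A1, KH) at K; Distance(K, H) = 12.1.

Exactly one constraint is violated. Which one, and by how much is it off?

Distance(K, H) = 12.1 — off by 5.60.

C = (0.00, 0.00) ✓; C.y = 0.00, B.y = 0.00 ✓; |CB| = 42.50 ✓; ∠(QB, BC) = 90.00° ✓; |QB| = 8.400 ✓; bearing(Q→K) − bearing(Q→B) = 56.00° ✓; |QK| = 8.400 ✓; ∠(QK, KH) = 90.00° ✓; |KH| = 17.70 ✗.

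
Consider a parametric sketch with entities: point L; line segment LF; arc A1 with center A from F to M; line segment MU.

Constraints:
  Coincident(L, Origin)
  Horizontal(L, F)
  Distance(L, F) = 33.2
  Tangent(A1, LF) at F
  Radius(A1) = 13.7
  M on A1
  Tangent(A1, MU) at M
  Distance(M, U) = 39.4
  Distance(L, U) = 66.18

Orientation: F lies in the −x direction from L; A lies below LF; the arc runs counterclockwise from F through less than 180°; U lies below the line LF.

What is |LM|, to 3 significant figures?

49.5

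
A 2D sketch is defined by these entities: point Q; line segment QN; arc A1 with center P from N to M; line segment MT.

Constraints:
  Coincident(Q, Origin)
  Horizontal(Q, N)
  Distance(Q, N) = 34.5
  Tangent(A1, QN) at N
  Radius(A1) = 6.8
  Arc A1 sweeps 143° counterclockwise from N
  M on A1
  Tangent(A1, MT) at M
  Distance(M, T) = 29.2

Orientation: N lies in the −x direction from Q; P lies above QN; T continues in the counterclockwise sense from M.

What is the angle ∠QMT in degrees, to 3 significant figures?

165°

Q is at the origin; QN is horizontal with |QN| = 34.5 and N on the −x side, so N = (-34.5, 0.00). Since A1 is tangent to QN there, PN ⟂ QN, so P = N + (0, 6.8) = (-34.5, 6.80). On A1, N sits at bearing -90° from P; a 143° counterclockwise sweep puts M at bearing 53°, so M = P + 6.8·(cos 53°, sin 53°) = (-30.4, 12.2). A1 meets MT tangentially, so PM is at right angles to MT, so MT runs along (−sin 53°, cos 53°); with |MT| = 29.2, T = (-53.7, 29.8). Then cos ∠QMT = MQ·MT / (|MQ||MT|), giving 165°.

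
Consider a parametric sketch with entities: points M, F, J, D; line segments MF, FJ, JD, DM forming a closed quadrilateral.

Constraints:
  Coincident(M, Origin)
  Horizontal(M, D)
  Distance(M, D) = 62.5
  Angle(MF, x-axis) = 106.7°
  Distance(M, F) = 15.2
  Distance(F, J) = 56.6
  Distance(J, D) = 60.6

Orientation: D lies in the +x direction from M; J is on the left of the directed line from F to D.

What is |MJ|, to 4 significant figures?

65.15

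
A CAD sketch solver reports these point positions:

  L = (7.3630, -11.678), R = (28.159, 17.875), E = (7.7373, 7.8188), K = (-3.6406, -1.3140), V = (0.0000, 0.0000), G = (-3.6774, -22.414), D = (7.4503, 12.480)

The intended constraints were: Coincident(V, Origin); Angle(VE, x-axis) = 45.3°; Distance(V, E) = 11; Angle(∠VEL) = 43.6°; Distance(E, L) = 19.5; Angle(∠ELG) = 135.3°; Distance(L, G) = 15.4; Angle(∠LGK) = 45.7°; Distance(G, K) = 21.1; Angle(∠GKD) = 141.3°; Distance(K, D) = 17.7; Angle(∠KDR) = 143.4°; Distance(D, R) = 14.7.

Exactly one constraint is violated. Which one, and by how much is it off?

Distance(D, R) = 14.7 — off by 6.70.

V = (0.00, 0.00) ✓; VE at 45.30° ✓; |VE| = 11.00 ✓; ∠VEL = 43.60° ✓; |EL| = 19.50 ✓; ∠ELG = 135.3° ✓; |LG| = 15.40 ✓; ∠LGK = 45.70° ✓; |GK| = 21.10 ✓; ∠GKD = 141.3° ✓; |KD| = 17.70 ✓; ∠KDR = 143.4° ✓; |DR| = 21.40 ✗.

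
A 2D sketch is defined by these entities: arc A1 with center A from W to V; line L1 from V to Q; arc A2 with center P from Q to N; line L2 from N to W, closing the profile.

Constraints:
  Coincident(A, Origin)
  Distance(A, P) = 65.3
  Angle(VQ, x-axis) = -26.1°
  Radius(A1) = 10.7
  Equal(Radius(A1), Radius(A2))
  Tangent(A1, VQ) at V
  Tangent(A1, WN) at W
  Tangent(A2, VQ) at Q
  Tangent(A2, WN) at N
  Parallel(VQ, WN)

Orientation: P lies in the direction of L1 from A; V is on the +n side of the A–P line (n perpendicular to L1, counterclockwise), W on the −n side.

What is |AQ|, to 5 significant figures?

66.171

The slot axis is L1's direction at -26.1°, so u = (cos -26.1°, sin -26.1°) = (0.89803, -0.43994) and n = (−sin -26.1°, cos -26.1°) = (0.43994, 0.89803). A is at the origin and P lies 65.3 along u from A, so P = 65.3·u = (58.641, -28.728). Tangency of A1 to both parallel lines with radius 10.7 puts V and W at A ± 10.7·n: V = (4.7073, 9.6089), W = (-4.7073, -9.6089). Equal radii place Q and N the same way about P: Q = P + 10.7·n = (63.349, -19.119), N = P − 10.7·n = (53.934, -38.337). Then |AQ| = |Q − A| = 66.171.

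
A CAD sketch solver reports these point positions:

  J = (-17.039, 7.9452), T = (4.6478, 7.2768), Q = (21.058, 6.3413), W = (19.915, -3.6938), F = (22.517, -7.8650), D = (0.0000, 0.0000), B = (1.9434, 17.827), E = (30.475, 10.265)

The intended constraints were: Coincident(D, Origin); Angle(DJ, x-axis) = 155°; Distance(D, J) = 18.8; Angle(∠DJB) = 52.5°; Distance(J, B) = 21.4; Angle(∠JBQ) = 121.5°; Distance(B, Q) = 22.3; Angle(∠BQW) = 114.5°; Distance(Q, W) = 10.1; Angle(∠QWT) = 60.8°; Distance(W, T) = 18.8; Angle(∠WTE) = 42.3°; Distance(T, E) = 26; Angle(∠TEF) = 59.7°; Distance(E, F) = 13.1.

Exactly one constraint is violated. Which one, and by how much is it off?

Distance(E, F) = 13.1 — off by 6.70.

D = (0.00, 0.00) ✓; DJ at 155.0° ✓; |DJ| = 18.80 ✓; ∠DJB = 52.50° ✓; |JB| = 21.40 ✓; ∠JBQ = 121.5° ✓; |BQ| = 22.30 ✓; ∠BQW = 114.5° ✓; |QW| = 10.10 ✓; ∠QWT = 60.80° ✓; |WT| = 18.80 ✓; ∠WTE = 42.30° ✓; |TE| = 26.00 ✓; ∠TEF = 59.70° ✓; |EF| = 19.80 ✗.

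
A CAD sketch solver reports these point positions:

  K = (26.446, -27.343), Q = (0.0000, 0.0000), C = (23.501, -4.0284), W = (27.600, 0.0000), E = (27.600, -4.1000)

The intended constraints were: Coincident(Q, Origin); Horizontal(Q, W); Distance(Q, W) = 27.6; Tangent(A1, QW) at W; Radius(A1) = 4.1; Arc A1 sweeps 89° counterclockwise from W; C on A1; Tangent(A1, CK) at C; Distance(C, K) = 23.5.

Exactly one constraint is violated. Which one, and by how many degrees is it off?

Tangent(A1, CK) at C — off by 8.20°.

Q = (0.00, 0.00) ✓; Q.y = 0.00, W.y = 0.00 ✓; |QW| = 27.60 ✓; ∠(EW, WQ) = 90.00° ✓; |EW| = 4.100 ✓; bearing(E→C) − bearing(E→W) = 89.00° ✓; |EC| = 4.100 ✓; ∠(EC, CK) = 81.80° ✗; |CK| = 23.50 ✓.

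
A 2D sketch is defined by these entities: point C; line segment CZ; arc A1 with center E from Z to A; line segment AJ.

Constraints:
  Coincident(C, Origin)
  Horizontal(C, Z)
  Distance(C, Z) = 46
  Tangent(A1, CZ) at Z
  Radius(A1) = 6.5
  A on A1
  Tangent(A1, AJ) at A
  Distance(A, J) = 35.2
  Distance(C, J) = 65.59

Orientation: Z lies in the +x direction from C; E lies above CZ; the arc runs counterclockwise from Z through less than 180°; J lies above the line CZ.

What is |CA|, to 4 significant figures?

52.94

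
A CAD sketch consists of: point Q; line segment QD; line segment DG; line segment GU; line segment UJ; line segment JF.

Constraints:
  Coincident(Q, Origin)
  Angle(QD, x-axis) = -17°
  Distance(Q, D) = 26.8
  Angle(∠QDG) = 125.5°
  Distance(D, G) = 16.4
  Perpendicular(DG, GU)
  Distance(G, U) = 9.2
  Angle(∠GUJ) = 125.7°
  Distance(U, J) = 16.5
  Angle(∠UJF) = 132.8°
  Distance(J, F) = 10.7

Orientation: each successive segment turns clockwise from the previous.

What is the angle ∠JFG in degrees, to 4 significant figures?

46.45°

Q is at the origin; QD runs at -17.0° with length 26.8, so D = (25.63, -7.836). ∠QDG = 125.5° gives DG at -71.50° from the x-axis; with |DG| = 16.4, G = (30.83, -23.39). DG is perpendicular to GU, so GU runs at -161.5°; with |GU| = 9.2, U = (22.11, -26.31). ∠GUJ = 125.7° gives UJ at 144.2° from the x-axis; with |UJ| = 16.5, J = (8.726, -16.66). ∠UJF = 132.8° gives JF at 97.00° from the x-axis; with |JF| = 10.7, F = (7.422, -6.035). Then cos ∠JFG = FJ·FG / (|FJ||FG|), giving 46.45°.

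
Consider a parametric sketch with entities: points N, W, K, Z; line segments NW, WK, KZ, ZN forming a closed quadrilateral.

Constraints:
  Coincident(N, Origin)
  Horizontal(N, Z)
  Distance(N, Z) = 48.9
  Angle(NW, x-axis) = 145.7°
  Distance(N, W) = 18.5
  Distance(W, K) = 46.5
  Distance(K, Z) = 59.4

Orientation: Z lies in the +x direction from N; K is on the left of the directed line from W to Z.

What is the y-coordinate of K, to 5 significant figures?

47.329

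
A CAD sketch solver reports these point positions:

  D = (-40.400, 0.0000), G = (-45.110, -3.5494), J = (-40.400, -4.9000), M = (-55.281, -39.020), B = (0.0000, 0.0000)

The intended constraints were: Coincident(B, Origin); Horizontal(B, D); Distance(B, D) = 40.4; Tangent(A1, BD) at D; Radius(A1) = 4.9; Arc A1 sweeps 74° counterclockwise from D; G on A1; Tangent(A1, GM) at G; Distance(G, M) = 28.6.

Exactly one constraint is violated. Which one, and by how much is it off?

Distance(G, M) = 28.6 — off by 8.30.

B = (0.00, 0.00) ✓; B.y = 0.00, D.y = 0.00 ✓; |BD| = 40.40 ✓; ∠(JD, DB) = 90.00° ✓; |JD| = 4.900 ✓; bearing(J→G) − bearing(J→D) = 74.00° ✓; |JG| = 4.900 ✓; ∠(JG, GM) = 90.00° ✓; |GM| = 36.90 ✗.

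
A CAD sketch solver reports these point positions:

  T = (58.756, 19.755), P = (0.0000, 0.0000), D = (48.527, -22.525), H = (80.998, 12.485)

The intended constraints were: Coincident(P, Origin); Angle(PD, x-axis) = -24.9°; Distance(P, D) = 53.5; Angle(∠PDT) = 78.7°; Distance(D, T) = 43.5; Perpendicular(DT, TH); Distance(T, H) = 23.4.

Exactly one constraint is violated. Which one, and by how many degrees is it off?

Perpendicular(DT, TH) — off by 4.50°.

P = (0.00, 0.00) ✓; PD at -24.90° ✓; |PD| = 53.50 ✓; ∠PDT = 78.70° ✓; |DT| = 43.50 ✓; ∠(DT, TH) = 94.50° ✗; |TH| = 23.40 ✓.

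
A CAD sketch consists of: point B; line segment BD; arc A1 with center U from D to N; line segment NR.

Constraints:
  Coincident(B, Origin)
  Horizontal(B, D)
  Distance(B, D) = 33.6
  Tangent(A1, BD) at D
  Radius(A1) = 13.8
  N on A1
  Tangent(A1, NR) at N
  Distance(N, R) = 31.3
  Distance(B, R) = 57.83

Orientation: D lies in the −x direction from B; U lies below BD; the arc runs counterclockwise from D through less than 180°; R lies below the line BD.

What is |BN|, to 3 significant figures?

50.1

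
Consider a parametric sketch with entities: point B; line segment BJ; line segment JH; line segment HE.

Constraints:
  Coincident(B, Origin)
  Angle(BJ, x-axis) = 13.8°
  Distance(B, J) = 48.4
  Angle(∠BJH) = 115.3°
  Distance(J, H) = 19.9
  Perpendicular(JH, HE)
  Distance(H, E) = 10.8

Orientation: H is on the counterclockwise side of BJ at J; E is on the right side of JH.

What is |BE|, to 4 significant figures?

68.00

B is at the origin; BJ runs at 13.8° with length 48.4, so J = 48.4·(cos 13.8°, sin 13.8°) = (47.00, 11.55). ∠BJH = 115.3°, so JH runs at 13.8° + (180° − 115.3°) = 78.50° from the x-axis; with |JH| = 19.9, H = J + 19.9·(cos 78.50°, sin 78.50°) = (50.97, 31.05). JH is perpendicular to HE; with |HE| = 10.8 on the right of JH, E = H + 10.8·(0.9799, -0.1994) = (61.55, 28.89). Then |BE| = |E − B| = 68.00.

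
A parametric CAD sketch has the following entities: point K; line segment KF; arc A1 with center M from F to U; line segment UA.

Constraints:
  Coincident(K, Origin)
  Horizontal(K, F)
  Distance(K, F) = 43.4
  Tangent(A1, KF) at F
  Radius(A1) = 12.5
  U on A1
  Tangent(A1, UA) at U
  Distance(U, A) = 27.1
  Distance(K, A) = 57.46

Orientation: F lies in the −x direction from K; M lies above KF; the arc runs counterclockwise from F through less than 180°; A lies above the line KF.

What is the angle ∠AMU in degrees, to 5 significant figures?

65.238°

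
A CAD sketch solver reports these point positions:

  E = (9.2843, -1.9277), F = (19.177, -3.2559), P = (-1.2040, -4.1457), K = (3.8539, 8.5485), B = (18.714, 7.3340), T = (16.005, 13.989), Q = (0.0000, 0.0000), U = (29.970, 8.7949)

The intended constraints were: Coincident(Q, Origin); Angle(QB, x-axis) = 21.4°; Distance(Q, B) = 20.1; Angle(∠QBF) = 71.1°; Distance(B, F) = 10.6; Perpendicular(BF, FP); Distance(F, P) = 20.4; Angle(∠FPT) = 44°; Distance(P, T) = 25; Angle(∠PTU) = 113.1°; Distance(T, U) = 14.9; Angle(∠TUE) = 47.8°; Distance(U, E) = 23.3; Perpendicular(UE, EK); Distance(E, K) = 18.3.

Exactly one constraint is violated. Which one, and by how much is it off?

Distance(E, K) = 18.3 — off by 6.50.

Q = (0.00, 0.00) ✓; QB at 21.40° ✓; |QB| = 20.10 ✓; ∠QBF = 71.10° ✓; |BF| = 10.60 ✓; ∠(BF, FP) = 90.00° ✓; |FP| = 20.40 ✓; ∠FPT = 44.00° ✓; |PT| = 25.00 ✓; ∠PTU = 113.1° ✓; |TU| = 14.90 ✓; ∠TUE = 47.80° ✓; |UE| = 23.30 ✓; ∠(UE, EK) = 90.00° ✓; |EK| = 11.80 ✗.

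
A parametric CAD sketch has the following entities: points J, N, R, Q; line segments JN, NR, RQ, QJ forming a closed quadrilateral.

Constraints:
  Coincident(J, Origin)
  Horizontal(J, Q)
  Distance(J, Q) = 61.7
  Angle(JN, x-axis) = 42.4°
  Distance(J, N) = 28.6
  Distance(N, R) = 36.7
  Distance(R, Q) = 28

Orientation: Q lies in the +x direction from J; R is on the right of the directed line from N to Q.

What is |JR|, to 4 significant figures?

39.69

Checks: |NR| = 36.70 ✓; |RQ| = 28.00 ✓.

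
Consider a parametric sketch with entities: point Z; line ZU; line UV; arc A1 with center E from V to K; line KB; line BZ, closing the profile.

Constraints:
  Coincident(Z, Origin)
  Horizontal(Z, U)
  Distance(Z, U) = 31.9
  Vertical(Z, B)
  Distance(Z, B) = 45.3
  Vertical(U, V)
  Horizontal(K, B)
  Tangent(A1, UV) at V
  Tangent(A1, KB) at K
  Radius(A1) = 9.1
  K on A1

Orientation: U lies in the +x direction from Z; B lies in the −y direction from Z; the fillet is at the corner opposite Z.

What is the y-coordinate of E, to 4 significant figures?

-36.20

ZB is vertical with |ZB| = 45.3 and B on the −y side, so B = (0.000, -45.30). The virtual corner opposite Z is at (31.90, -45.30). Since A1 is tangent to UV there, EV ⟂ UV and since A1 is tangent to KB there, EK ⟂ KB, with radius 9.1, so the center E sits 9.1 in from both sides at E = (22.80, -36.20). So E.y = -36.20.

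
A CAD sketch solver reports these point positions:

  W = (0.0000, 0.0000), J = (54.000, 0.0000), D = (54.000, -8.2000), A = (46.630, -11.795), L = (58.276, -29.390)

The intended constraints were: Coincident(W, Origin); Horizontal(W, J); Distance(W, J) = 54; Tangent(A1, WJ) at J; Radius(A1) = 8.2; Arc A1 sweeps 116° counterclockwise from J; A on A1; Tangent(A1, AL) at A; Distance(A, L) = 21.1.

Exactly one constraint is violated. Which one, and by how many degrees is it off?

Tangent(A1, AL) at A — off by 7.50°.

W = (0.00, 0.00) ✓; W.y = 0.00, J.y = 0.00 ✓; |WJ| = 54.00 ✓; ∠(DJ, JW) = 90.00° ✓; |DJ| = 8.200 ✓; bearing(D→A) − bearing(D→J) = 116.0° ✓; |DA| = 8.200 ✓; ∠(DA, AL) = 82.50° ✗; |AL| = 21.10 ✓.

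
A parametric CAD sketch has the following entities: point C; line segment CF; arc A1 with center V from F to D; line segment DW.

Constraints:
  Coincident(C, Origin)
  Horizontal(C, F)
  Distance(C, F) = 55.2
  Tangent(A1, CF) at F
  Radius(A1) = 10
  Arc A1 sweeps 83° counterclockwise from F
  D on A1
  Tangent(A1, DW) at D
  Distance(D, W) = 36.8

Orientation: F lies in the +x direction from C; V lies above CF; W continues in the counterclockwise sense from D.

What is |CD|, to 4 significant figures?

65.71

C is at the origin; CF is horizontal with |CF| = 55.2 and F on the +x side, so F = (55.20, 0.000). Since A1 is tangent to CF there, VF ⟂ CF, so V = F + (0, 10) = (55.20, 10.00). On A1, F sits at bearing -90° from V; an 83° counterclockwise sweep puts D at bearing -7°, so D = V + 10.0·(cos -7°, sin -7°) = (65.13, 8.781). Then |CD| = |D − C| = 65.71.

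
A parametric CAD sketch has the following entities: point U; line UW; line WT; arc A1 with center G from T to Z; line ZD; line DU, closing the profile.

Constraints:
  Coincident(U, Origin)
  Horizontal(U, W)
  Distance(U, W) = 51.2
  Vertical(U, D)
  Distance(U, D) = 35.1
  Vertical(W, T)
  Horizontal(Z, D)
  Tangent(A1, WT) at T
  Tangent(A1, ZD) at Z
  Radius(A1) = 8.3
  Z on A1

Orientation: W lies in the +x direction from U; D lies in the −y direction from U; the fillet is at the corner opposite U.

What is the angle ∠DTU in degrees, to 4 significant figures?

36.84°

U is at the origin; UW is horizontal with |UW| = 51.2 and W on the +x side, so W = (51.20, 0.000). UD is vertical with |UD| = 35.1 and D on the −y side, so D = (0.000, -35.10). The virtual corner opposite U is at (51.20, -35.10). Since A1 is tangent to WT there, GT ⟂ WT and A1 meets ZD tangentially, so GZ is at right angles to ZD, with radius 8.3, so the center G sits 8.3 in from both sides at G = (42.90, -26.80). That places the tangent points at T = (51.20, -26.80) on WT and Z = (42.90, -35.10) on ZD. Then cos ∠DTU = TD·TU / (|TD||TU|), giving 36.84°.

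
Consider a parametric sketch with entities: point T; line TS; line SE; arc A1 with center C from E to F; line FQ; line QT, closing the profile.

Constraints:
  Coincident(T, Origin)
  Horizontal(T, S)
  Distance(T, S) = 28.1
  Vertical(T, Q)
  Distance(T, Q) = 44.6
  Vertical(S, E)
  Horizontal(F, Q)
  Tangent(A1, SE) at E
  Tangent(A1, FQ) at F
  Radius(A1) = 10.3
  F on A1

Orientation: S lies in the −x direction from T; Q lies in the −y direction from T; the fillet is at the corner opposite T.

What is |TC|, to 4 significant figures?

38.64

T and Q share the same x with |TQ| = 44.6 and Q on the −y side, so Q = (0.000, -44.60). The virtual corner opposite T is at (-28.10, -44.60). Since A1 is tangent to SE there, CE ⟂ SE and tangency of A1 to FQ means the radius CF is perpendicular to FQ, with radius 10.3, so the center C sits 10.3 in from both sides at C = (-17.80, -34.30). Then |TC| = |C − T| = 38.64.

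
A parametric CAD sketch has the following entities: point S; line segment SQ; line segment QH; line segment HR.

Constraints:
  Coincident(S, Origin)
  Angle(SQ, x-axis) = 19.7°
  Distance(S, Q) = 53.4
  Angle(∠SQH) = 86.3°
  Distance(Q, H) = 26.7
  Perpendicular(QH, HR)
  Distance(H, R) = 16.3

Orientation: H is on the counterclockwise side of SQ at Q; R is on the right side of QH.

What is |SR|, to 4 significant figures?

73.37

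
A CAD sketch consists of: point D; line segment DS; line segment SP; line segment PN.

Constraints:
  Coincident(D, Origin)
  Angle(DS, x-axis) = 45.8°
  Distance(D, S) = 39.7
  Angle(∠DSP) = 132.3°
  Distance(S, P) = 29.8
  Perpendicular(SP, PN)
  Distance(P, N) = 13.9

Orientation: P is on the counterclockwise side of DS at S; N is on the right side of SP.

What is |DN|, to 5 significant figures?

71.176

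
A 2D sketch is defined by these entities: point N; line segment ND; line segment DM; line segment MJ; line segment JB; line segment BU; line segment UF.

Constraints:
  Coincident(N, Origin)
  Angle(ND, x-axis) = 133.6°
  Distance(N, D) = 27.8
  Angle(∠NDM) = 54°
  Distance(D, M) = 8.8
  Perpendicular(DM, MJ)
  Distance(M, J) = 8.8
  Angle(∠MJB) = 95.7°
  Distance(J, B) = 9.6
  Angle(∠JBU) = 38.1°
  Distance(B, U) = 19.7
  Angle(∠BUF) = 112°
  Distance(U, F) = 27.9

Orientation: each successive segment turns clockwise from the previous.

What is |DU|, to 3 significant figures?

14.0

∠MJB = 95.7° gives JB at -167° from the x-axis; with |JB| = 9.6, B = (-18.6, 10.4). ∠JBU = 38.1° gives BU at 51.4° from the x-axis; with |BU| = 19.7, U = (-6.34, 25.8). Then |DU| = |U − D| = 14.0.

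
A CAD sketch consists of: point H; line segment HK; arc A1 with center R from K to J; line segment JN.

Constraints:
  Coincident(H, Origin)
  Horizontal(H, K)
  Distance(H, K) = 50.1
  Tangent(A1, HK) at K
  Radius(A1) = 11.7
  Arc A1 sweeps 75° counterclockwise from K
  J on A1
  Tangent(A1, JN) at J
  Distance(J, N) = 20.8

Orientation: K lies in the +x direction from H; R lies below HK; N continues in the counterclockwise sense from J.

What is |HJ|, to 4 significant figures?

39.76

The tangent condition forces RK to be normal to HK, so R = K + (0, -11.7) = (50.10, -11.70). On A1, K sits at bearing 90° from R; a 75° counterclockwise sweep puts J at bearing 165°, so J = R + 11.7·(cos 165°, sin 165°) = (38.80, -8.672). Then |HJ| = |J − H| = 39.76.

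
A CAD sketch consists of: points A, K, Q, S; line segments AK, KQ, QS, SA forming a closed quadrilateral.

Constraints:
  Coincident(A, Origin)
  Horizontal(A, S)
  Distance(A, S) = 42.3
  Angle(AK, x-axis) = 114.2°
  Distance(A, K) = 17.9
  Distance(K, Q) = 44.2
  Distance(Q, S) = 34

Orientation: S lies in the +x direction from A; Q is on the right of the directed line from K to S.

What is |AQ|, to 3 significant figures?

26.5

A is at the origin; AS is horizontal with |AS| = 42.3 and S in +x, so S = (42.3, 0). AK runs at 114.2° with |AK| = 17.9, so K = (-7.34, 16.3). Q is determined by |KQ| = 44.2 and |QS| = 34.0 together: it lies at the intersection of circle(K, 44.2) and circle(S, 34.0). With |KS| = 52.3, the foot of the radical line on KS is 33.8 from K and the perpendicular offset is √(44.2² − 33.8²) = 28.5. Taking the right-of-KS solution: Q = (15.8, -21.3).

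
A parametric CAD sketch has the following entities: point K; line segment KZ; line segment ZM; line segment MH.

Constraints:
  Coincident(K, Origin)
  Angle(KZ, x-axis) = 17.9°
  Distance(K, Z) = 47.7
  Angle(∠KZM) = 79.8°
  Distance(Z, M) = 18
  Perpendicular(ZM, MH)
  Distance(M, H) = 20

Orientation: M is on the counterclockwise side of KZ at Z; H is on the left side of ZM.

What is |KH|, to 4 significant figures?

28.59

∠KZM = 79.8°, so ZM runs at 17.9° + (180° − 79.8°) = 118.1° from the x-axis; with |ZM| = 18.0, M = Z + 18.0·(cos 118.1°, sin 118.1°) = (36.91, 30.54). ZM ⟂ MH; with |MH| = 20.0 on the left of ZM, H = M + 20.0·(-0.8821, -0.4710) = (19.27, 21.12). Then |KH| = |H − K| = 28.59.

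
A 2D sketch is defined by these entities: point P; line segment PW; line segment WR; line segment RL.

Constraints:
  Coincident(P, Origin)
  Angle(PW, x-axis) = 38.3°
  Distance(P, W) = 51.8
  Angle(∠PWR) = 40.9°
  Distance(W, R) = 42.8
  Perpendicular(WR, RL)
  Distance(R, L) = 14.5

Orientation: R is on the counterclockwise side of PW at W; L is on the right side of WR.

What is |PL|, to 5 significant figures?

48.553

P is at the origin; PW runs at 38.3° with length 51.8, so W = 51.8·(cos 38.3°, sin 38.3°) = (40.651, 32.105). ∠PWR = 40.9°, so WR runs at 38.3° + (180° − 40.9°) = 177.40° from the x-axis; with |WR| = 42.8, R = W + 42.8·(cos 177.40°, sin 177.40°) = (-2.1045, 34.046). WR is perpendicular to RL; with |RL| = 14.5 on the right of WR, L = R + 14.5·(0.045363, 0.99897) = (-1.4468, 48.531). Then |PL| = |L − P| = 48.553.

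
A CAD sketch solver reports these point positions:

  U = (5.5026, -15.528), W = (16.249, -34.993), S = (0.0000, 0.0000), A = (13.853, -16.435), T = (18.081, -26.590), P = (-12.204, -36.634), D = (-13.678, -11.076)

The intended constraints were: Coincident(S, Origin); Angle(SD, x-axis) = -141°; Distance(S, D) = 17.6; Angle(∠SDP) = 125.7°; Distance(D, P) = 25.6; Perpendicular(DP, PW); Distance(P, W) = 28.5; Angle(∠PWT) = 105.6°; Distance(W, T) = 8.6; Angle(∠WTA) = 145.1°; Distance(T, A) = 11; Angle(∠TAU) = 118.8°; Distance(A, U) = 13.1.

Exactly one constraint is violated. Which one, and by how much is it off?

Distance(A, U) = 13.1 — off by 4.70.

S = (0.00, 0.00) ✓; SD at -141.0° ✓; |SD| = 17.60 ✓; ∠SDP = 125.7° ✓; |DP| = 25.60 ✓; ∠(DP, PW) = 90.00° ✓; |PW| = 28.50 ✓; ∠PWT = 105.6° ✓; |WT| = 8.600 ✓; ∠WTA = 145.1° ✓; |TA| = 11.00 ✓; ∠TAU = 118.8° ✓; |AU| = 8.400 ✗.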